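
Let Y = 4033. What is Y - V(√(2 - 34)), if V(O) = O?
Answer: 4033 - 4*I*√2 ≈ 4033.0 - 5.6569*I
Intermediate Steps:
Y - V(√(2 - 34)) = 4033 - √(2 - 34) = 4033 - √(-32) = 4033 - 4*I*√2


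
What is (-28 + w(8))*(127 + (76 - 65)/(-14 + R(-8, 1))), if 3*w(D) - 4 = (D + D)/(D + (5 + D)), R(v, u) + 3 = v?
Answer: -752128/225 ≈ -3342.8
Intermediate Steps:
R(v, u) = -3 + v
w(D) = 4/3 + 2*D/(3*(5 + 2*D)) (w(D) = 4/3 + ((D + D)/(D + (5 + D)))/3 = 4/3 + ((2*D)/(5 + 2*D))/3 = 4/3 + (2*D/(5 + 2*D))/3 = 4/3 + 2*D/(3*(5 + 2*D)))
(-28 + w(8))*(127 + (76 - 65)/(-14 + R(-8, 1))) = (-28 + 10*(2 + 8)/(3*(5 + 2*8)))*(127 + (76 - 65)/(-14 + (-3 - 8))) = (-28 + (10/3)*10/(5 + 16))*(127 + 11/(-14 - 11)) = (-28 + (10/3)*10/21)*(127 + 11/(-25)) = (-28 + (10/3)*(1/21)*10)*(127 + 11*(-1/25)) = (-28 + 100/63)*(127 - 11/25) = -1664/63*3164/25 = -752128/225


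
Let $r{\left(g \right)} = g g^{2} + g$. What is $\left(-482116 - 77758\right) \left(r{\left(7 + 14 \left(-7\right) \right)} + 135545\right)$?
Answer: $346067637258$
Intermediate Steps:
$r{\left(g \right)} = g + g^{3}$ ($r{\left(g \right)} = g^{3} + g = g + g^{3}$)
$\left(-482116 - 77758\right) \left(r{\left(7 + 14 \left(-7\right) \right)} + 135545\right) = \left(-482116 - 77758\right) \left(\left(\left(7 + 14 \left(-7\right)\right) + \left(7 + 14 \left(-7\right)\right)^{3}\right) + 135545\right) = - 559874 \left(\left(\left(7 - 98\right) + \left(7 - 98\right)^{3}\right) + 135545\right) = - 559874 \left(\left(-91 + \left(-91\right)^{3}\right) + 135545\right) = - 559874 \left(\left(-91 - 753571\right) + 135545\right) = - 559874 \left(-753662 + 135545\right) = \left(-559874\right) \left(-618117\right) = 346067637258$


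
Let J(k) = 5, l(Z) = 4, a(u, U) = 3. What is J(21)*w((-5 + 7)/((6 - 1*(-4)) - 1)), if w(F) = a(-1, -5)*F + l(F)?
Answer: 70/3 ≈ 23.333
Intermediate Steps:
w(F) = 4 + 3*F (w(F) = 3*F + 4 = 4 + 3*F)
J(21)*w((-5 + 7)/((6 - 1*(-4)) - 1)) = 5*(4 + 3*((-5 + 7)/((6 - 1*(-4)) - 1))) = 5*(4 + 3*(2/((6 + 4) - 1))) = 5*(4 + 3*(2/(10 - 1))) = 5*(4 + 3*(2/9)) = 5*(4 + ⅔) = 5*(14/3) = 70/3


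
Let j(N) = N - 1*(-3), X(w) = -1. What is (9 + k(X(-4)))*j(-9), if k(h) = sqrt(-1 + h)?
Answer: -54 - 6*I*sqrt(2) ≈ -54.0 - 8.4853*I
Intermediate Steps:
j(N) = 3 + N (j(N) = N + 3 = 3 + N)
(9 + k(X(-4)))*j(-9) = (9 + sqrt(-1 - 1))*(3 - 9) = (9 + sqrt(-2))*(-6) = (9 + I*sqrt(2))*(-6) = -54 - 6*I*sqrt(2)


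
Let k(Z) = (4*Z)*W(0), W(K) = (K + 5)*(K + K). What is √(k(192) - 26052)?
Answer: 2*I*√6513 ≈ 161.41*I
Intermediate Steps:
W(K) = 2*K*(5 + K) (W(K) = (5 + K)*(2*K) = 2*K*(5 + K))
k(Z) = 0 (k(Z) = (4*Z)*(2*0*(5 + 0)) = (4*Z)*(2*0*5) = (4*Z)*0 = 0)
√(k(192) - 26052) = √(0 - 26052) = √(-26052) = 2*I*√6513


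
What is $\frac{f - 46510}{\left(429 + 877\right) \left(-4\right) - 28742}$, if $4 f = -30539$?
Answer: $\frac{72193}{45288} \approx 1.5941$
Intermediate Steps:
$f = - \frac{30539}{4}$ ($f = \frac{1}{4} \left(-30539\right) = - \frac{30539}{4} \approx -7634.8$)
$\frac{f - 46510}{\left(429 + 877\right) \left(-4\right) - 28742} = \frac{- \frac{30539}{4} - 46510}{\left(429 + 877\right) \left(-4\right) - 28742} = - \frac{216579}{4 \left(1306 \left(-4\right) - 28742\right)} = - \frac{216579}{4 \left(-5224 - 28742\right)} = - \frac{216579}{4 \left(-33966\right)} = \left(- \frac{216579}{4}\right) \left(- \frac{1}{33966}\right) = \frac{72193}{45288}$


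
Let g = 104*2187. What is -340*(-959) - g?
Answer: 98612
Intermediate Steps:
g = 227448
-340*(-959) - g = -340*(-959) - 1*227448 = 326060 - 227448 = 98612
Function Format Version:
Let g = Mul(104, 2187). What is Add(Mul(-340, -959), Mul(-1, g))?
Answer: 98612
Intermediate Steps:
g = 227448
Add(Mul(-340, -959), Mul(-1, g)) = Add(Mul(-340, -959), Mul(-1, 227448)) = Add(326060, -227448) = 98612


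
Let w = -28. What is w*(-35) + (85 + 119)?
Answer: 1184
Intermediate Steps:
w*(-35) + (85 + 119) = -28*(-35) + (85 + 119) = 980 + 204 = 1184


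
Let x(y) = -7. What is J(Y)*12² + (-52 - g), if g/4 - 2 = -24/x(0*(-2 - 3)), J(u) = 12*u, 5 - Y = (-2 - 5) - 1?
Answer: 156732/7 ≈ 22390.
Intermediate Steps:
Y = 13 (Y = 5 - ((-2 - 5) - 1) = 5 - (-7 - 1) = 5 - 1*(-8) = 5 + 8 = 13)
g = 152/7 (g = 8 + 4*(-24/(-7)) = 8 + 4*(-24*(-⅐)) = 8 + 4*(24/7) = 8 + 96/7 = 152/7 ≈ 21.714)
J(Y)*12² + (-52 - g) = (12*13)*12² + (-52 - 1*152/7) = 156*144 + (-52 - 152/7) = 22464 - 516/7 = 156732/7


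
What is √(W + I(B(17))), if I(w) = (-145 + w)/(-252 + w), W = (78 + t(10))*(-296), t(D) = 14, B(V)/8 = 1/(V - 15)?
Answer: I*√418710490/124 ≈ 165.02*I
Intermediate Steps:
B(V) = 8/(-15 + V) (B(V) = 8/(V - 15) = 8/(-15 + V))
W = -27232 (W = (78 + 14)*(-296) = 92*(-296) = -27232)
I(w) = (-145 + w)/(-252 + w)
√(W + I(B(17))) = √(-27232 + (-145 + 8/(-15 + 17))/(-252 + 8/(-15 + 17))) = √(-27232 + (-145 + 8/2)/(-252 + 8/2)) = √(-27232 + (-145 + 8*(½))/(-252 + 8*(½))) = √(-27232 + (-145 + 4)/(-252 + 4)) = √(-27232 - 141/(-248)) = √(-27232 - 1/248*(-141)) = √(-27232 + 141/248) = √(-6753395/248) = I*√418710490/124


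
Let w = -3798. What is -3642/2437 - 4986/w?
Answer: -93413/514207 ≈ -0.18166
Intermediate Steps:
-3642/2437 - 4986/w = -3642/2437 - 4986/(-3798) = -3642*1/2437 - 4986*(-1/3798) = -3642/2437 + 277/211 = -93413/514207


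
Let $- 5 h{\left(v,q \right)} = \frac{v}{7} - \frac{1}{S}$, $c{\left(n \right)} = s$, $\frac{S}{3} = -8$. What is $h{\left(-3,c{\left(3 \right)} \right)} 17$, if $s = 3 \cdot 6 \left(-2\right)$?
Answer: $\frac{221}{168} \approx 1.3155$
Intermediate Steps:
$S = -24$ ($S = 3 \left(-8\right) = -24$)
$s = -36$ ($s = 18 \left(-2\right) = -36$)
$c{\left(n \right)} = -36$
$h{\left(v,q \right)} = - \frac{1}{120} - \frac{v}{35}$ ($h{\left(v,q \right)} = - \frac{\frac{v}{7} - \frac{1}{-24}}{5} = - \frac{v \frac{1}{7} - - \frac{1}{24}}{5} = - \frac{\frac{v}{7} + \frac{1}{24}}{5} = - \frac{\frac{1}{24} + \frac{v}{7}}{5} = - \frac{1}{120} - \frac{v}{35}$)
$h{\left(-3,c{\left(3 \right)} \right)} 17 = \left(- \frac{1}{120} - - \frac{3}{35}\right) 17 = \left(- \frac{1}{120} + \frac{3}{35}\right) 17 = \frac{13}{168} \cdot 17 = \frac{221}{168}$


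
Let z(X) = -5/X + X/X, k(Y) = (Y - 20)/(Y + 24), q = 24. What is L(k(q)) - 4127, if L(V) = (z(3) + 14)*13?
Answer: -11861/3 ≈ -3953.7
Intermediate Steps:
k(Y) = (-20 + Y)/(24 + Y)
z(X) = 1 - 5/X (z(X) = -5/X + 1 = 1 - 5/X)
L(V) = 520/3 (L(V) = ((-5 + 3)/3 + 14)*13 = ((1/3)*(-2) + 14)*13 = (-2/3 + 14)*13 = (40/3)*13 = 520/3)
L(k(q)) - 4127 = 520/3 - 4127 = -11861/3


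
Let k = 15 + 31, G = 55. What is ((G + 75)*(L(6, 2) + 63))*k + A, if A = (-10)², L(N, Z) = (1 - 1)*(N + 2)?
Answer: 376840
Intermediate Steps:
L(N, Z) = 0 (L(N, Z) = 0*(2 + N) = 0)
k = 46
A = 100
((G + 75)*(L(6, 2) + 63))*k + A = ((55 + 75)*(0 + 63))*46 + 100 = (130*63)*46 + 100 = 8190*46 + 100 = 376740 + 100 = 376840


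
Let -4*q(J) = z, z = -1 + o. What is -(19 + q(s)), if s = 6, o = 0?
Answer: -77/4 ≈ -19.250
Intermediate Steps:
z = -1 (z = -1 + 0 = -1)
q(J) = 1/4 (q(J) = -1/4*(-1) = 1/4)
-(19 + q(s)) = -(19 + 1/4) = -1*77/4 = -77/4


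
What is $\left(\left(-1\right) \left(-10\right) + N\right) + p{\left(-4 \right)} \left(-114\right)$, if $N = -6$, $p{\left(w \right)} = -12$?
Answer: $1372$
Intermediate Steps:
$\left(\left(-1\right) \left(-10\right) + N\right) + p{\left(-4 \right)} \left(-114\right) = \left(\left(-1\right) \left(-10\right) - 6\right) - -1368 = \left(10 - 6\right) + 1368 = 4 + 1368 = 1372$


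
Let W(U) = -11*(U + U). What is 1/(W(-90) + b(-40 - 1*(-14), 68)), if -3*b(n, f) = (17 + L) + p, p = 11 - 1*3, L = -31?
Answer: 1/1982 ≈ 0.00050454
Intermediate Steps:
p = 8 (p = 11 - 3 = 8)
W(U) = -22*U
b(n, f) = 2 (b(n, f) = -((17 - 31) + 8)/3 = -(-14 + 8)/3 = -⅓*(-6) = 2)
1/(W(-90) + b(-40 - 1*(-14), 68)) = 1/(-22*(-90) + 2) = 1/(1980 + 2) = 1/1982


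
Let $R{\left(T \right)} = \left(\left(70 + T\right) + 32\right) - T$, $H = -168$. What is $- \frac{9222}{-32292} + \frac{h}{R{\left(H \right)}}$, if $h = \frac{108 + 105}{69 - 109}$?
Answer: $\frac{854099}{3659760} \approx 0.23338$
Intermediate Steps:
$h = - \frac{213}{40}$ ($h = \frac{213}{69 - 109} = \frac{213}{-40} = 213 \left(- \frac{1}{40}\right) = - \frac{213}{40} \approx -5.325$)
$R{\left(T \right)} = 102$ ($R{\left(T \right)} = \left(102 + T\right) - T = 102$)
$- \frac{9222}{-32292} + \frac{h}{R{\left(H \right)}} = - \frac{9222}{-32292} - \frac{213}{40 \cdot 102} = \left(-9222\right) \left(- \frac{1}{32292}\right) - \frac{71}{1360} = \frac{1537}{5382} - \frac{71}{1360} = \frac{854099}{3659760}$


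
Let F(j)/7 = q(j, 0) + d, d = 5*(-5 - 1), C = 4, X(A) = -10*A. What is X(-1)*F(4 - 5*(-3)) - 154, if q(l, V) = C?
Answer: -1974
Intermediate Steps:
q(l, V) = 4
d = -30 (d = 5*(-6) = -30)
F(j) = -182 (F(j) = 7*(4 - 30) = 7*(-26) = -182)
X(-1)*F(4 - 5*(-3)) - 154 = -10*(-1)*(-182) - 154 = 10*(-182) - 154 = -1820 - 154 = -1974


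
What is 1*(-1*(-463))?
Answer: 463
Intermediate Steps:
1*(-1*(-463)) = 1*463 = 463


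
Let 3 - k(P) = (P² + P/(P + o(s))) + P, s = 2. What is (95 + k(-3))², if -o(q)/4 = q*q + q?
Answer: 683929/81 ≈ 8443.6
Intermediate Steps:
o(q) = -4*q - 4*q² (o(q) = -4*(q*q + q) = -4*(q² + q) = -4*(q + q²) = -4*q - 4*q²)
k(P) = 3 - P - P² - P/(-24 + P) (k(P) = 3 - ((P² + P/(P - 4*2*(1 + 2))) + P) = 3 - ((P² + P/(P - 4*2*3)) + P) = 3 - ((P² + P/(P - 24)) + P) = 3 - ((P² + P/(-24 + P)) + P) = 3 - (P + P² + P/(-24 + P)) = 3 + (-P - P² - P/(-24 + P)) = 3 - P - P² - P/(-24 + P))
(95 + k(-3))² = (95 + (-72 - 1*(-3)³ + 23*(-3)² + 26*(-3))/(-24 - 3))² = (95 + (-72 - 1*(-27) + 23*9 - 78)/(-27))² = (95 - (-72 + 27 + 207 - 78)/27)² = (95 - 1/27*84)² = (95 - 28/9)² = (827/9)² = 683929/81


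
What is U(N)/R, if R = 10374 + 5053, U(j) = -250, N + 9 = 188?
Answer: -250/15427 ≈ -0.016205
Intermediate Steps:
N = 179 (N = -9 + 188 = 179)
R = 15427
U(N)/R = -250/15427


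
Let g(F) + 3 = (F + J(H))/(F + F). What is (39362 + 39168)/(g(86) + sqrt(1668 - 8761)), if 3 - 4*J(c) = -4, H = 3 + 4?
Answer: -92551060320/3360363361 - 37171704320*I*sqrt(7093)/3360363361 ≈ -27.542 - 931.63*I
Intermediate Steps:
H = 7
J(c) = 7/4 (J(c) = 3/4 - 1/4*(-4) = 3/4 + 1 = 7/4)
g(F) = -3 + (7/4 + F)/(2*F) (g(F) = -3 + (F + 7/4)/(F + F) = -3 + (7/4 + F)/((2*F)) = -3 + (7/4 + F)*(1/(2*F)) = -3 + (7/4 + F)/(2*F))
(39362 + 39168)/(g(86) + sqrt(1668 - 8761)) = (39362 + 39168)/((1/8)*(7 - 20*86)/86 + sqrt(1668 - 8761)) = 78530/((1/8)*(1/86)*(7 - 1720) + sqrt(-7093)) = 78530/((1/8)*(1/86)*(-1713) + I*sqrt(7093)) = 78530/(-1713/688 + I*sqrt(7093))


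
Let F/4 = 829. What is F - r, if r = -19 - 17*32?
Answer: 3879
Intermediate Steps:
F = 3316 (F = 4*829 = 3316)
r = -563 (r = -19 - 544 = -563)
F - r = 3316 - 1*(-563) = 3316 + 563 = 3879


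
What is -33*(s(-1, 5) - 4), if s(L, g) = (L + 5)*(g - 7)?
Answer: 396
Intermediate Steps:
s(L, g) = (-7 + g)*(5 + L) (s(L, g) = (5 + L)*(-7 + g) = (-7 + g)*(5 + L))
-33*(s(-1, 5) - 4) = -33*((-35 - 7*(-1) + 5*5 - 1*5) - 4) = -33*((-35 + 7 + 25 - 5) - 4) = -33*(-8 - 4) = -33*(-12) = 396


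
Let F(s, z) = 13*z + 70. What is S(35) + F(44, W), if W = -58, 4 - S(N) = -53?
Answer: -627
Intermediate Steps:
S(N) = 57 (S(N) = 4 - 1*(-53) = 4 + 53 = 57)
F(s, z) = 70 + 13*z
S(35) + F(44, W) = 57 + (70 + 13*(-58)) = 57 + (70 - 754) = 57 - 684 = -627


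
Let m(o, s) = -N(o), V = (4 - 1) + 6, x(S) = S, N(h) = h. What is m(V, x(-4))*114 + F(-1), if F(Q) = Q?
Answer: -1027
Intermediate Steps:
V = 9 (V = 3 + 6 = 9)
m(o, s) = -o
m(V, x(-4))*114 + F(-1) = -1*9*114 - 1 = -9*114 - 1 = -1026 - 1 = -1027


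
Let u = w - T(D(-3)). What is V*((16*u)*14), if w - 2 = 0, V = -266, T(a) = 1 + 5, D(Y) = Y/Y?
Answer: 238336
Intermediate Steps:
D(Y) = 1
T(a) = 6
w = 2 (w = 2 + 0 = 2)
u = -4 (u = 2 - 1*6 = 2 - 6 = -4)
V*((16*u)*14) = -266*16*(-4)*14 = -(-17024)*14 = -266*(-896) = 238336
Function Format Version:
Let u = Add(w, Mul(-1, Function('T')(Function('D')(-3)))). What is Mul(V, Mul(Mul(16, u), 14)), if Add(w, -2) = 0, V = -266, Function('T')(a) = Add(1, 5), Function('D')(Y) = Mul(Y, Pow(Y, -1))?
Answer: 238336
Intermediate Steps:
Function('D')(Y) = 1
Function('T')(a) = 6
w = 2 (w = Add(2, 0) = 2)
u = -4 (u = Add(2, Mul(-1, 6)) = Add(2, -6) = -4)
Mul(V, Mul(Mul(16, u), 14)) = Mul(-266, Mul(Mul(16, -4), 14)) = Mul(-266, Mul(-64, 14)) = Mul(-266, -896) = 238336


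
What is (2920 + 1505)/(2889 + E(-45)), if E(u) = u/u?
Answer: 885/578 ≈ 1.5311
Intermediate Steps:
E(u) = 1
(2920 + 1505)/(2889 + E(-45)) = (2920 + 1505)/(2889 + 1) = 4425/2890 = 4425*(1/2890) = 885/578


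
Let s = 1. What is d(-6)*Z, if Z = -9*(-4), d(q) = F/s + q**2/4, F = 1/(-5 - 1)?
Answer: 318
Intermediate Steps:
F = -1/6 (F = 1/(-6) = -1/6 ≈ -0.16667)
d(q) = -1/6 + q**2/4 (d(q) = -1/6/1 + q**2/4 = -1/6*1 + q**2*(1/4) = -1/6 + q**2/4)
Z = 36
d(-6)*Z = (-1/6 + (1/4)*(-6)**2)*36 = (-1/6 + (1/4)*36)*36 = (-1/6 + 9)*36 = (53/6)*36 = 318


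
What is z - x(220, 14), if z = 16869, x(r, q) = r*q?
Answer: 13789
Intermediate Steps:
x(r, q) = q*r
z - x(220, 14) = 16869 - 14*220 = 16869 - 1*3080 = 16869 - 3080 = 13789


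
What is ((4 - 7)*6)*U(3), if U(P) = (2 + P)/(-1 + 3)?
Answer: -45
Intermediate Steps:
U(P) = 1 + P/2 (U(P) = (2 + P)/2 = (2 + P)*(½) = 1 + P/2)
((4 - 7)*6)*U(3) = ((4 - 7)*6)*(1 + (½)*3) = (-3*6)*(1 + 3/2) = -18*5/2 = -45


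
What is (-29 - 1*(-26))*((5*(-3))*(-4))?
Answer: -180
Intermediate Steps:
(-29 - 1*(-26))*((5*(-3))*(-4)) = (-29 + 26)*(-15*(-4)) = -3*60 = -180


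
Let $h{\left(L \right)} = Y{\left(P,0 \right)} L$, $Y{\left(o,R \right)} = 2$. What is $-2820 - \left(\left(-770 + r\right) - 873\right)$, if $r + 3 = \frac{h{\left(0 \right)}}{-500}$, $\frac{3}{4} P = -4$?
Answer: $-1174$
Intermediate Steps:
$P = - \frac{16}{3}$ ($P = \frac{4}{3} \left(-4\right) = - \frac{16}{3} \approx -5.3333$)
$h{\left(L \right)} = 2 L$
$r = -3$ ($r = -3 + \frac{2 \cdot 0}{-500} = -3 + 0 \left(- \frac{1}{500}\right) = -3 + 0 = -3$)
$-2820 - \left(\left(-770 + r\right) - 873\right) = -2820 - \left(\left(-770 - 3\right) - 873\right) = -2820 - \left(-773 - 873\right) = -2820 - -1646 = -2820 + 1646 = -1174$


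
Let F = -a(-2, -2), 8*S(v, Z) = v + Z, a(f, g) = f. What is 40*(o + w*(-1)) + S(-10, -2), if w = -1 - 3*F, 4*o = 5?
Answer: 657/2 ≈ 328.50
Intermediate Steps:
o = 5/4 (o = (¼)*5 = 5/4 ≈ 1.2500)
S(v, Z) = Z/8 + v/8 (S(v, Z) = (v + Z)/8 = (Z + v)/8 = Z/8 + v/8)
F = 2 (F = -1*(-2) = 2)
w = -7 (w = -1 - 3*2 = -1 - 6 = -7)
40*(o + w*(-1)) + S(-10, -2) = 40*(5/4 - 7*(-1)) + ((⅛)*(-2) + (⅛)*(-10)) = 40*(5/4 + 7) + (-¼ - 5/4) = 40*(33/4) - 3/2 = 330 - 3/2 = 657/2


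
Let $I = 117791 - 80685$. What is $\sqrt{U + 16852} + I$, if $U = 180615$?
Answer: $37106 + 19 \sqrt{547} \approx 37550.0$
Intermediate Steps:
$I = 37106$ ($I = 117791 - 80685 = 37106$)
$\sqrt{U + 16852} + I = \sqrt{180615 + 16852} + 37106 = \sqrt{197467} + 37106 = 19 \sqrt{547} + 37106 = 37106 + 19 \sqrt{547}$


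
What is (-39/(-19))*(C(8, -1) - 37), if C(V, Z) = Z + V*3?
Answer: -546/19 ≈ -28.737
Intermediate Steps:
C(V, Z) = Z + 3*V
(-39/(-19))*(C(8, -1) - 37) = (-39/(-19))*((-1 + 3*8) - 37) = (-39*(-1/19))*((-1 + 24) - 37) = 39*(23 - 37)/19 = (39/19)*(-14) = -546/19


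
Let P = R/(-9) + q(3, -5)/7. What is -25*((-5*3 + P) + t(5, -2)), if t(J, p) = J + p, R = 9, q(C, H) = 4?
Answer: 2175/7 ≈ 310.71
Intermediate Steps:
P = -3/7 (P = 9/(-9) + 4/7 = 9*(-1/9) + 4*(1/7) = -1 + 4/7 = -3/7 ≈ -0.42857)
-25*((-5*3 + P) + t(5, -2)) = -25*((-5*3 - 3/7) + (5 - 2)) = -25*((-15 - 3/7) + 3) = -25*(-108/7 + 3) = -25*(-87/7) = 2175/7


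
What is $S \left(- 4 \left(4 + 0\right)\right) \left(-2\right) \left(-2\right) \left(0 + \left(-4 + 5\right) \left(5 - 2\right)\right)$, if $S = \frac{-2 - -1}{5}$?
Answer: $\frac{192}{5} \approx 38.4$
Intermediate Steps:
$S = - \frac{1}{5}$ ($S = \left(-2 + 1\right) \frac{1}{5} = \left(-1\right) \frac{1}{5} = - \frac{1}{5} \approx -0.2$)
$S \left(- 4 \left(4 + 0\right)\right) \left(-2\right) \left(-2\right) \left(0 + \left(-4 + 5\right) \left(5 - 2\right)\right) = - \frac{\left(-4\right) \left(4 + 0\right)}{5} \left(-2\right) \left(-2\right) \left(0 + \left(-4 + 5\right) \left(5 - 2\right)\right) = - \frac{\left(-4\right) 4}{5} \cdot 4 \left(0 + 1 \cdot 3\right) = \left(- \frac{1}{5}\right) \left(-16\right) 4 \left(0 + 3\right) = \frac{16 \cdot 4 \cdot 3}{5} = \frac{16}{5} \cdot 12 = \frac{192}{5}$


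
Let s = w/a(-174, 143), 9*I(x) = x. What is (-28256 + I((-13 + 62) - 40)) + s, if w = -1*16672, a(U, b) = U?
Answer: -2449849/87 ≈ -28159.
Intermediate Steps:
I(x) = x/9
w = -16672
s = 8336/87 (s = -16672/(-174) = -16672*(-1/174) = 8336/87 ≈ 95.816)
(-28256 + I((-13 + 62) - 40)) + s = (-28256 + ((-13 + 62) - 40)/9) + 8336/87 = (-28256 + (49 - 40)/9) + 8336/87 = (-28256 + (1/9)*9) + 8336/87 = (-28256 + 1) + 8336/87 = -28255 + 8336/87 = -2449849/87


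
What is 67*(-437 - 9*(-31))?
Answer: -10586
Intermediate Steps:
67*(-437 - 9*(-31)) = 67*(-437 + 279) = 67*(-158) = -10586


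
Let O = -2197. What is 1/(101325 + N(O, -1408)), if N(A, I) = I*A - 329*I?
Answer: 1/3657933 ≈ 2.7338e-7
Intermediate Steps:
N(A, I) = -329*I + A*I (N(A, I) = A*I - 329*I = -329*I + A*I)
1/(101325 + N(O, -1408)) = 1/(101325 - 1408*(-329 - 2197)) = 1/(101325 - 1408*(-2526)) = 1/(101325 + 3556608) = 1/3657933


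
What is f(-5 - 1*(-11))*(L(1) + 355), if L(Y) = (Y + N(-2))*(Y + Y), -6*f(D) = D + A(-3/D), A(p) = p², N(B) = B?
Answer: -8825/24 ≈ -367.71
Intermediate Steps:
f(D) = -3/(2*D²) - D/6 (f(D) = -(D + (-3/D)²)/6 = -(D + 9/D²)/6 = -3/(2*D²) - D/6)
L(Y) = 2*Y*(-2 + Y) (L(Y) = (Y - 2)*(Y + Y) = (-2 + Y)*(2*Y) = 2*Y*(-2 + Y))
f(-5 - 1*(-11))*(L(1) + 355) = ((-9 - (-5 - 1*(-11))³)/(6*(-5 - 1*(-11))²))*(2*1*(-2 + 1) + 355) = ((-9 - (-5 + 11)³)/(6*(-5 + 11)²))*(2*1*(-1) + 355) = ((⅙)*(-9 - 1*6³)/6²)*(-2 + 355) = ((⅙)*(1/36)*(-9 - 1*216))*353 = ((⅙)*(1/36)*(-9 - 216))*353 = ((⅙)*(1/36)*(-225))*353 = -25/24*353 = -8825/24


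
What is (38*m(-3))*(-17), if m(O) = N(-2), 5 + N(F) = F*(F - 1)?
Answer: -646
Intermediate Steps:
N(F) = -5 + F*(-1 + F) (N(F) = -5 + F*(F - 1) = -5 + F*(-1 + F))
m(O) = 1 (m(O) = -5 + (-2)² - 1*(-2) = -5 + 4 + 2 = 1)
(38*m(-3))*(-17) = (38*1)*(-17) = 38*(-17) = -646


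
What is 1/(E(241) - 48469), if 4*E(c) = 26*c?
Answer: -2/93805 ≈ -2.1321e-5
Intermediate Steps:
E(c) = 13*c/2 (E(c) = (26*c)/4 = 13*c/2)
1/(E(241) - 48469) = 1/((13/2)*241 - 48469) = 1/(3133/2 - 48469) = 1/(-93805/2) = -2/93805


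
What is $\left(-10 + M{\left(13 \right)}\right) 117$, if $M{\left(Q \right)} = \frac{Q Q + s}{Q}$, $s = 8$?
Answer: $423$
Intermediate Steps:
$M{\left(Q \right)} = \frac{8 + Q^{2}}{Q}$ ($M{\left(Q \right)} = \frac{Q Q + 8}{Q} = \frac{Q^{2} + 8}{Q} = \frac{8 + Q^{2}}{Q}$)
$\left(-10 + M{\left(13 \right)}\right) 117 = \left(-10 + \left(13 + \frac{8}{13}\right)\right) 117 = \left(-10 + \frac{177}{13}\right) 117 = \frac{47}{13} \cdot 117 = 423$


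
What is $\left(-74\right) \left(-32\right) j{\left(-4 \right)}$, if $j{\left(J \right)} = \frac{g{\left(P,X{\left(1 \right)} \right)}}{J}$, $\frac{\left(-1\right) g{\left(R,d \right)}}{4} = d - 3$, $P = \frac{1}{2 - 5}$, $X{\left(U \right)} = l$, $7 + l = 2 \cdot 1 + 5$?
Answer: $-7104$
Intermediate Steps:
$l = 0$ ($l = -7 + \left(2 \cdot 1 + 5\right) = -7 + \left(2 + 5\right) = -7 + 7 = 0$)
$X{\left(U \right)} = 0$
$P = - \frac{1}{3}$ ($P = \frac{1}{-3} = - \frac{1}{3} \approx -0.33333$)
$g{\left(R,d \right)} = 12 - 4 d$ ($g{\left(R,d \right)} = - 4 \left(d - 3\right) = - 4 \left(-3 + d\right) = 12 - 4 d$)
$j{\left(J \right)} = \frac{12}{J}$ ($j{\left(J \right)} = \frac{12 - 0}{J} = \frac{12 + 0}{J} = \frac{12}{J}$)
$\left(-74\right) \left(-32\right) j{\left(-4 \right)} = \left(-74\right) \left(-32\right) \frac{12}{-4} = 2368 \cdot 12 \left(- \frac{1}{4}\right) = 2368 \left(-3\right) = -7104$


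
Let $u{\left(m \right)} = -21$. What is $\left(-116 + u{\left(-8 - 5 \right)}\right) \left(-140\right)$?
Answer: $19180$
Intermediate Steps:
$\left(-116 + u{\left(-8 - 5 \right)}\right) \left(-140\right) = \left(-116 - 21\right) \left(-140\right) = \left(-137\right) \left(-140\right) = 19180$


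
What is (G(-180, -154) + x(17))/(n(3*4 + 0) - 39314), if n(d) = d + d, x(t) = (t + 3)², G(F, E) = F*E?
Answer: -2812/3929 ≈ -0.71570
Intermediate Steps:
G(F, E) = E*F
x(t) = (3 + t)²
n(d) = 2*d
(G(-180, -154) + x(17))/(n(3*4 + 0) - 39314) = (-154*(-180) + (3 + 17)²)/(2*(3*4 + 0) - 39314) = (27720 + 20²)/(2*(12 + 0) - 39314) = (27720 + 400)/(2*12 - 39314) = 28120/(24 - 39314) = 28120/(-39290) = 28120*(-1/39290) = -2812/3929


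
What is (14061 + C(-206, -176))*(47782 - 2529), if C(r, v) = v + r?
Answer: 619015787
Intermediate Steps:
C(r, v) = r + v
(14061 + C(-206, -176))*(47782 - 2529) = (14061 + (-206 - 176))*(47782 - 2529) = (14061 - 382)*45253 = 13679*45253 = 619015787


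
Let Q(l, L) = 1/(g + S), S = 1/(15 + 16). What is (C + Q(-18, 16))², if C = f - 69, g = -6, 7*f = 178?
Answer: 3208316164/1677025 ≈ 1913.1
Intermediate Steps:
f = 178/7 (f = (⅐)*178 = 178/7 ≈ 25.429)
S = 1/31 ≈ 0.032258
Q(l, L) = -31/185 (Q(l, L) = 1/(-6 + 1/31) = 1/(-185/31) = -31/185)
C = -305/7 (C = 178/7 - 69 = -305/7 ≈ -43.571)
(C + Q(-18, 16))² = (-305/7 - 31/185)² = (-56642/1295)² = 3208316164/1677025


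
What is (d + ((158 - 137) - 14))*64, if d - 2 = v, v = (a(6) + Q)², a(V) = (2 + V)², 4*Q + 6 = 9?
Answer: 268900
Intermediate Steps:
Q = ¾ (Q = -3/2 + (¼)*9 = -3/2 + 9/4 = ¾ ≈ 0.75000)
v = 67081/16 (v = ((2 + 6)² + ¾)² = (8² + ¾)² = (64 + ¾)² = (259/4)² = 67081/16 ≈ 4192.6)
d = 67113/16 (d = 2 + 67081/16 = 67113/16 ≈ 4194.6)
(d + ((158 - 137) - 14))*64 = (67113/16 + ((158 - 137) - 14))*64 = (67113/16 + (21 - 14))*64 = (67113/16 + 7)*64 = (67225/16)*64 = 268900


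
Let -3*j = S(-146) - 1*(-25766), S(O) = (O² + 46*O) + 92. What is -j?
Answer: 13486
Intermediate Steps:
S(O) = 92 + O² + 46*O
j = -13486 (j = -((92 + (-146)² + 46*(-146)) - 1*(-25766))/3 = -((92 + 21316 - 6716) + 25766)/3 = -(14692 + 25766)/3 = -⅓*40458 = -13486)
-j = -1*(-13486) = 13486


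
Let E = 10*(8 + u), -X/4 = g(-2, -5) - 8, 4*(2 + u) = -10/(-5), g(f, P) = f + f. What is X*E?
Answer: 3120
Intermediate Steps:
g(f, P) = 2*f
u = -3/2 (u = -2 + (-10/(-5))/4 = -2 + (-10*(-⅕))/4 = -2 + (¼)*2 = -2 + ½ = -3/2 ≈ -1.5000)
X = 48 (X = -4*(2*(-2) - 8) = -4*(-4 - 8) = -4*(-12) = 48)
E = 65 (E = 10*(8 - 3/2) = 10*(13/2) = 65)
X*E = 48*65 = 3120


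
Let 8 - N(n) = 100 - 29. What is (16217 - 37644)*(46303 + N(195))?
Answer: -990784480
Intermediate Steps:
N(n) = -63 (N(n) = 8 - (100 - 29) = 8 - 1*71 = 8 - 71 = -63)
(16217 - 37644)*(46303 + N(195)) = (16217 - 37644)*(46303 - 63) = -21427*46240 = -990784480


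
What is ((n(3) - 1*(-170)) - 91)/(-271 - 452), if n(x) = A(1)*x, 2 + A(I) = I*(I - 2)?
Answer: -70/723 ≈ -0.096819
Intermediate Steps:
A(I) = -2 + I*(-2 + I) (A(I) = -2 + I*(I - 2) = -2 + I*(-2 + I))
n(x) = -3*x (n(x) = (-2 + 1² - 2*1)*x = (-2 + 1 - 2)*x = -3*x)
((n(3) - 1*(-170)) - 91)/(-271 - 452) = ((-3*3 - 1*(-170)) - 91)/(-271 - 452) = ((-9 + 170) - 91)/(-723) = (161 - 91)*(-1/723) = 70*(-1/723) = -70/723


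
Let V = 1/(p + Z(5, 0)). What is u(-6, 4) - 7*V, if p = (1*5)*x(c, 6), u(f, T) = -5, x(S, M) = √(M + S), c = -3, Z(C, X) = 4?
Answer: -267/59 - 35*√3/59 ≈ -5.5529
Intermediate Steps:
p = 5*√3 (p = (1*5)*√(6 - 3) = 5*√3 ≈ 8.6602)
V = 1/(4 + 5*√3) (V = 1/(5*√3 + 4) = 1/(4 + 5*√3) ≈ 0.078987)
u(-6, 4) - 7*V = -5 - 7*(-4/59 + 5*√3/59) = -5 + (28/59 - 35*√3/59) = -267/59 - 35*√3/59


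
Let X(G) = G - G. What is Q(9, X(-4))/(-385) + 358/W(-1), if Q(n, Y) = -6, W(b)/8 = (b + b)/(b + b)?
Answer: 68939/1540 ≈ 44.766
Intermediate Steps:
X(G) = 0
W(b) = 8 (W(b) = 8*((b + b)/(b + b)) = 8*((2*b)/((2*b))) = 8*((2*b)*(1/(2*b))) = 8*1 = 8)
Q(9, X(-4))/(-385) + 358/W(-1) = -6/(-385) + 358/8 = -6*(-1/385) + 358*(1/8) = 6/385 + 179/4 = 68939/1540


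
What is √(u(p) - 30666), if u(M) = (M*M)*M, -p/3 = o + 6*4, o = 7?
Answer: I*√835023 ≈ 913.8*I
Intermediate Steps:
p = -93 (p = -3*(7 + 6*4) = -3*(7 + 24) = -3*31 = -93)
u(M) = M³ (u(M) = M²*M = M³)
√(u(p) - 30666) = √((-93)³ - 30666) = √(-804357 - 30666) = √(-835023) = I*√835023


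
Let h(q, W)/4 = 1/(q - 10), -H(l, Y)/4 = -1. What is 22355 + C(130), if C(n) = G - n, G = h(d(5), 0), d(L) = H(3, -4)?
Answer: 66673/3 ≈ 22224.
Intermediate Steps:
H(l, Y) = 4 (H(l, Y) = -4*(-1) = 4)
d(L) = 4
h(q, W) = 4/(-10 + q) (h(q, W) = 4/(q - 10) = 4/(-10 + q))
G = -2/3 (G = 4/(-10 + 4) = 4/(-6) = 4*(-1/6) = -2/3 ≈ -0.66667)
C(n) = -2/3 - n
22355 + C(130) = 22355 + (-2/3 - 1*130) = 22355 + (-2/3 - 130) = 22355 - 392/3 = 66673/3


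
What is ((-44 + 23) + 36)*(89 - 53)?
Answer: 540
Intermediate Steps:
((-44 + 23) + 36)*(89 - 53) = (-21 + 36)*36 = 15*36 = 540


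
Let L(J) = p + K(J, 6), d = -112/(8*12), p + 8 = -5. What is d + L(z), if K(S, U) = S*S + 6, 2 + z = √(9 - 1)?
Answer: 23/6 - 8*√2 ≈ -7.4804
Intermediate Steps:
z = -2 + 2*√2 (z = -2 + √(9 - 1) = -2 + √8 = -2 + 2*√2 ≈ 0.82843)
p = -13 (p = -8 - 5 = -13)
K(S, U) = 6 + S² (K(S, U) = S² + 6 = 6 + S²)
d = -7/6 (d = -112/96 = -112*1/96 = -7/6 ≈ -1.1667)
L(J) = -7 + J² (L(J) = -13 + (6 + J²) = -7 + J²)
d + L(z) = -7/6 + (-7 + (-2 + 2*√2)²) = -49/6 + (-2 + 2*√2)²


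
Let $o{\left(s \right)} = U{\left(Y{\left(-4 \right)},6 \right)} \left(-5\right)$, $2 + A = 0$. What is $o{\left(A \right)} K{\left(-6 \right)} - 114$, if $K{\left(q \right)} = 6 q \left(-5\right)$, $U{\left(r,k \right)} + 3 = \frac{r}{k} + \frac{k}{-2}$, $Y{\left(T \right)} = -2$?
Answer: $5586$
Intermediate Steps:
$U{\left(r,k \right)} = -3 - \frac{k}{2} + \frac{r}{k}$ ($U{\left(r,k \right)} = -3 + \left(\frac{r}{k} + \frac{k}{-2}\right) = -3 + \left(\frac{r}{k} + k \left(- \frac{1}{2}\right)\right) = -3 - \left(\frac{k}{2} - \frac{r}{k}\right) = -3 - \frac{k}{2} + \frac{r}{k}$)
$K{\left(q \right)} = - 30 q$
$A = -2$ ($A = -2 + 0 = -2$)
$o{\left(s \right)} = \frac{95}{3}$ ($o{\left(s \right)} = \left(-3 - 3 - \frac{2}{6}\right) \left(-5\right) = \left(-3 - 3 - \frac{1}{3}\right) \left(-5\right) = \left(- \frac{19}{3}\right) \left(-5\right) = \frac{95}{3}$)
$o{\left(A \right)} K{\left(-6 \right)} - 114 = \frac{95 \left(\left(-30\right) \left(-6\right)\right)}{3} - 114 = \frac{95}{3} \cdot 180 - 114 = 5700 - 114 = 5586$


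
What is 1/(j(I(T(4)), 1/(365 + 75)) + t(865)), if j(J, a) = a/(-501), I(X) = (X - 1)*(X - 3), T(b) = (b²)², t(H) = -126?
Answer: -220440/27775441 ≈ -0.0079365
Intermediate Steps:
T(b) = b⁴
I(X) = (-1 + X)*(-3 + X)
j(J, a) = -a/501 (j(J, a) = a*(-1/501) = -a/501)
1/(j(I(T(4)), 1/(365 + 75)) + t(865)) = 1/(-1/(501*(365 + 75)) - 126) = 1/(-1/501/440 - 126) = 1/(-1/501*1/440 - 126) = 1/(-1/220440 - 126) = 1/(-27775441/220440) = -220440/27775441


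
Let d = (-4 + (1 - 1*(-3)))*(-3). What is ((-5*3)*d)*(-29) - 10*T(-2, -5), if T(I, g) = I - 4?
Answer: 60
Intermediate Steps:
T(I, g) = -4 + I
d = 0 (d = (-4 + (1 + 3))*(-3) = (-4 + 4)*(-3) = 0*(-3) = 0)
((-5*3)*d)*(-29) - 10*T(-2, -5) = (-5*3*0)*(-29) - 10*(-4 - 2) = -15*0*(-29) - 10*(-6) = 0*(-29) + 60 = 0 + 60 = 60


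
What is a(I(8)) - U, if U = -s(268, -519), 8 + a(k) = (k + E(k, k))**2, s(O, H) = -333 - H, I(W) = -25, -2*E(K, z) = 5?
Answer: 3737/4 ≈ 934.25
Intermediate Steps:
E(K, z) = -5/2 (E(K, z) = -1/2*5 = -5/2)
a(k) = -8 + (-5/2 + k)**2 (a(k) = -8 + (k - 5/2)**2 = -8 + (-5/2 + k)**2)
U = -186 (U = -(-333 - 1*(-519)) = -(-333 + 519) = -1*186 = -186)
a(I(8)) - U = (-8 + (-5 + 2*(-25))**2/4) - 1*(-186) = (-8 + (-5 - 50)**2/4) + 186 = (-8 + (1/4)*(-55)**2) + 186 = (-8 + (1/4)*3025) + 186 = (-8 + 3025/4) + 186 = 2993/4 + 186 = 3737/4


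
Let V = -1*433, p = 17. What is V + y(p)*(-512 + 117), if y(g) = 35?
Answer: -14258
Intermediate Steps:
V = -433
V + y(p)*(-512 + 117) = -433 + 35*(-512 + 117) = -433 + 35*(-395) = -433 - 13825 = -14258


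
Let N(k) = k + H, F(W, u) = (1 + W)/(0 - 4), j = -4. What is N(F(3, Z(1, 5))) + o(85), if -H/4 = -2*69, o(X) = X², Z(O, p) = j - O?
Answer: 7776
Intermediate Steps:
Z(O, p) = -4 - O
H = 552 (H = -(-8)*69 = -4*(-138) = 552)
F(W, u) = -¼ - W/4 (F(W, u) = (1 + W)/(-4) = (1 + W)*(-¼) = -¼ - W/4)
N(k) = 552 + k (N(k) = k + 552 = 552 + k)
N(F(3, Z(1, 5))) + o(85) = (552 + (-¼ - ¼*3)) + 85² = (552 + (-¼ - ¾)) + 7225 = (552 - 1) + 7225 = 551 + 7225 = 7776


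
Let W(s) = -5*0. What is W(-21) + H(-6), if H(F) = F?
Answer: -6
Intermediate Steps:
W(s) = 0
W(-21) + H(-6) = 0 - 6 = -6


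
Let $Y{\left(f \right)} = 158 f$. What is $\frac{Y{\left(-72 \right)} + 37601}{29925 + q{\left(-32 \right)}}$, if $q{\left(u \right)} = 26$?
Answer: $\frac{26225}{29951} \approx 0.8756$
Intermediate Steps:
$\frac{Y{\left(-72 \right)} + 37601}{29925 + q{\left(-32 \right)}} = \frac{158 \left(-72\right) + 37601}{29925 + 26} = \frac{-11376 + 37601}{29951} = 26225 \cdot \frac{1}{29951} = \frac{26225}{29951}$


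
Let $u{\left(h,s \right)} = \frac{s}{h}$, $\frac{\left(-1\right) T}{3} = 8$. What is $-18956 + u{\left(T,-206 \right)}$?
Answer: $- \frac{227369}{12} \approx -18947.0$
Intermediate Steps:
$T = -24$ ($T = \left(-3\right) 8 = -24$)
$-18956 + u{\left(T,-206 \right)} = -18956 - \frac{206}{-24} = -18956 - - \frac{103}{12} = -18956 + \frac{103}{12} = - \frac{227369}{12}$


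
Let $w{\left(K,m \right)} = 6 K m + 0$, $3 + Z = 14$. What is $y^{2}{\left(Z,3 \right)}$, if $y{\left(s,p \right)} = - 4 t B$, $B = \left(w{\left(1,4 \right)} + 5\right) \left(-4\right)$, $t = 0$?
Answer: $0$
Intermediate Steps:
$Z = 11$ ($Z = -3 + 14 = 11$)
$w{\left(K,m \right)} = 6 K m$ ($w{\left(K,m \right)} = 6 K m + 0 = 6 K m$)
$B = -116$ ($B = \left(6 \cdot 1 \cdot 4 + 5\right) \left(-4\right) = \left(24 + 5\right) \left(-4\right) = 29 \left(-4\right) = -116$)
$y{\left(s,p \right)} = 0$ ($y{\left(s,p \right)} = \left(-4\right) 0 \left(-116\right) = 0 \left(-116\right) = 0$)
$y^{2}{\left(Z,3 \right)} = 0^{2} = 0$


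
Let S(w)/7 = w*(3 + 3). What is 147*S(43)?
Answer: 265482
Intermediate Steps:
S(w) = 42*w (S(w) = 7*(w*(3 + 3)) = 7*(w*6) = 7*(6*w) = 42*w)
147*S(43) = 147*(42*43) = 147*1806 = 265482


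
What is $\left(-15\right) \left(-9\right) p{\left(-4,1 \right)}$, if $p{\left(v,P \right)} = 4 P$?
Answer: $540$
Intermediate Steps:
$\left(-15\right) \left(-9\right) p{\left(-4,1 \right)} = \left(-15\right) \left(-9\right) 4 \cdot 1 = 135 \cdot 4 = 540$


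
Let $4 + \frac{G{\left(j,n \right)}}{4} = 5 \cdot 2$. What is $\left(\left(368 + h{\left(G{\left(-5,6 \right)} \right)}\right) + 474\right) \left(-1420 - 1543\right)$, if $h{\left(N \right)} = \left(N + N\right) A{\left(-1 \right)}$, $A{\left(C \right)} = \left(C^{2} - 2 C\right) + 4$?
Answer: $-3490414$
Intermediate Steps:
$A{\left(C \right)} = 4 + C^{2} - 2 C$
$G{\left(j,n \right)} = 24$ ($G{\left(j,n \right)} = -16 + 4 \cdot 5 \cdot 2 = -16 + 4 \cdot 10 = -16 + 40 = 24$)
$h{\left(N \right)} = 14 N$ ($h{\left(N \right)} = \left(N + N\right) \left(4 + \left(-1\right)^{2} - -2\right) = 2 N \left(4 + 1 + 2\right) = 2 N 7 = 14 N$)
$\left(\left(368 + h{\left(G{\left(-5,6 \right)} \right)}\right) + 474\right) \left(-1420 - 1543\right) = \left(\left(368 + 14 \cdot 24\right) + 474\right) \left(-1420 - 1543\right) = \left(\left(368 + 336\right) + 474\right) \left(-2963\right) = \left(704 + 474\right) \left(-2963\right) = 1178 \left(-2963\right) = -3490414$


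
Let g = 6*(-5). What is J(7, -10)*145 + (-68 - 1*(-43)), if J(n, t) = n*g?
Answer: -30475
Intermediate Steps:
g = -30
J(n, t) = -30*n (J(n, t) = n*(-30) = -30*n)
J(7, -10)*145 + (-68 - 1*(-43)) = -30*7*145 + (-68 - 1*(-43)) = -210*145 + (-68 + 43) = -30450 - 25 = -30475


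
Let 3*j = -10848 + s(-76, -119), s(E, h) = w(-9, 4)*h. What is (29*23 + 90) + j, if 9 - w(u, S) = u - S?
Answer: -11195/3 ≈ -3731.7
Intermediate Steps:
w(u, S) = 9 + S - u (w(u, S) = 9 - (u - S) = 9 + (S - u) = 9 + S - u)
s(E, h) = 22*h (s(E, h) = (9 + 4 - 1*(-9))*h = (9 + 4 + 9)*h = 22*h)
j = -13466/3 (j = (-10848 + 22*(-119))/3 = (-10848 - 2618)/3 = (⅓)*(-13466) = -13466/3 ≈ -4488.7)
(29*23 + 90) + j = (29*23 + 90) - 13466/3 = (667 + 90) - 13466/3 = 757 - 13466/3 = -11195/3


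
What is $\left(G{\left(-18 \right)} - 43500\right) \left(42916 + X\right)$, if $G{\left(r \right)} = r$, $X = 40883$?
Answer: $-3646764882$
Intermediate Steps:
$\left(G{\left(-18 \right)} - 43500\right) \left(42916 + X\right) = \left(-18 - 43500\right) \left(42916 + 40883\right) = \left(-43518\right) 83799 = -3646764882$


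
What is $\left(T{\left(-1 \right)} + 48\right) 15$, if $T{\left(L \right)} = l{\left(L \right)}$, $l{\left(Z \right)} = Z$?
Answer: $705$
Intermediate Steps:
$T{\left(L \right)} = L$
$\left(T{\left(-1 \right)} + 48\right) 15 = \left(-1 + 48\right) 15 = 47 \cdot 15 = 705$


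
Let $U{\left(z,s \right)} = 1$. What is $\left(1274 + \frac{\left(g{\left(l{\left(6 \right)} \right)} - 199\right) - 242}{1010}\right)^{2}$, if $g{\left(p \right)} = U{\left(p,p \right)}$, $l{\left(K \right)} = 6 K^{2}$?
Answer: $\frac{16545676900}{10201} \approx 1.622 \cdot 10^{6}$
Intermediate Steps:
$g{\left(p \right)} = 1$
$\left(1274 + \frac{\left(g{\left(l{\left(6 \right)} \right)} - 199\right) - 242}{1010}\right)^{2} = \left(1274 + \frac{\left(1 - 199\right) - 242}{1010}\right)^{2} = \left(1274 + \left(-198 - 242\right) \frac{1}{1010}\right)^{2} = \left(1274 - \frac{44}{101}\right)^{2} = \left(\frac{128630}{101}\right)^{2} = \frac{16545676900}{10201}$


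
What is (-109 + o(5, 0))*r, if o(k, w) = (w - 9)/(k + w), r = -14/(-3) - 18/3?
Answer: 2216/15 ≈ 147.73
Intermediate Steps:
r = -4/3 (r = -14*(-⅓) - 18*⅓ = 14/3 - 6 = -4/3 ≈ -1.3333)
o(k, w) = (-9 + w)/(k + w)
(-109 + o(5, 0))*r = (-109 + (-9 + 0)/(5 + 0))*(-4/3) = (-109 - 9/5)*(-4/3) = -554/5*(-4/3) = 2216/15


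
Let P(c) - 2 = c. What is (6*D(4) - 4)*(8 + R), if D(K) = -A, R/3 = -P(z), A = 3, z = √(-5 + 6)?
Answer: 22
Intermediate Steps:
z = 1 (z = √1 = 1)
P(c) = 2 + c
R = -9 (R = 3*(-(2 + 1)) = 3*(-1*3) = 3*(-3) = -9)
D(K) = -3 (D(K) = -1*3 = -3)
(6*D(4) - 4)*(8 + R) = (6*(-3) - 4)*(8 - 9) = (-18 - 4)*(-1) = -22*(-1) = 22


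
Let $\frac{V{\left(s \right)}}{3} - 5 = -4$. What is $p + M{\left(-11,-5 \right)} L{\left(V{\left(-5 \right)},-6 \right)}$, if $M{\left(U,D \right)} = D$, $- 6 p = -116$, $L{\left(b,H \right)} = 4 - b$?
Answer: $\frac{43}{3} \approx 14.333$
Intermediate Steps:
$V{\left(s \right)} = 3$ ($V{\left(s \right)} = 15 + 3 \left(-4\right) = 15 - 12 = 3$)
$p = \frac{58}{3}$ ($p = \left(- \frac{1}{6}\right) \left(-116\right) = \frac{58}{3} \approx 19.333$)
$p + M{\left(-11,-5 \right)} L{\left(V{\left(-5 \right)},-6 \right)} = \frac{58}{3} - 5 \left(4 - 3\right) = \frac{58}{3} - 5 = \frac{43}{3}$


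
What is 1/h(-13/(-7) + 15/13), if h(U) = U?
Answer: 91/274 ≈ 0.33212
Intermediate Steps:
1/h(-13/(-7) + 15/13) = 1/(-13/(-7) + 15/13) = 1/(-13*(-⅐) + 15*(1/13)) = 1/(13/7 + 15/13) = 1/(274/91) = 91/274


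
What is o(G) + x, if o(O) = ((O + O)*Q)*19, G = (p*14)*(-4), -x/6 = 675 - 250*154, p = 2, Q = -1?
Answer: 231206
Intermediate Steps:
x = 226950 (x = -6*(675 - 250*154) = -6*(675 - 38500) = -6*(-37825) = 226950)
G = -112 (G = (2*14)*(-4) = 28*(-4) = -112)
o(O) = -38*O (o(O) = ((O + O)*(-1))*19 = ((2*O)*(-1))*19 = -2*O*19 = -38*O)
o(G) + x = -38*(-112) + 226950 = 4256 + 226950 = 231206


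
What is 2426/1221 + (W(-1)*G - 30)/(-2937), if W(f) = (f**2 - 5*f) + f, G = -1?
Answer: 72403/36223 ≈ 1.9988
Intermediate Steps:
W(f) = f**2 - 4*f
2426/1221 + (W(-1)*G - 30)/(-2937) = 2426/1221 + (-(-4 - 1)*(-1) - 30)/(-2937) = 2426*(1/1221) + (-1*(-5)*(-1) - 30)*(-1/2937) = 2426/1221 + (5*(-1) - 30)*(-1/2937) = 2426/1221 + (-5 - 30)*(-1/2937) = 2426/1221 - 35*(-1/2937) = 2426/1221 + 35/2937 = 72403/36223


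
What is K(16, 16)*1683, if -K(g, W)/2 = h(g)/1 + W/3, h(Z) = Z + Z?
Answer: -125664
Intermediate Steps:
h(Z) = 2*Z
K(g, W) = -4*g - 2*W/3 (K(g, W) = -2*((2*g)/1 + W/3) = -2*((2*g)*1 + W*(⅓)) = -2*(2*g + W/3) = -4*g - 2*W/3)
K(16, 16)*1683 = (-4*16 - ⅔*16)*1683 = (-64 - 32/3)*1683 = -224/3*1683 = -125664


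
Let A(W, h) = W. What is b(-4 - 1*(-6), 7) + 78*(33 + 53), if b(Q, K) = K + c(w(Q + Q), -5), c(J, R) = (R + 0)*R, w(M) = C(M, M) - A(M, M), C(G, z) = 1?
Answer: 6740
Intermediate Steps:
w(M) = 1 - M
c(J, R) = R**2 (c(J, R) = R*R = R**2)
b(Q, K) = 25 + K (b(Q, K) = K + (-5)**2 = K + 25 = 25 + K)
b(-4 - 1*(-6), 7) + 78*(33 + 53) = (25 + 7) + 78*(33 + 53) = 32 + 78*86 = 32 + 6708 = 6740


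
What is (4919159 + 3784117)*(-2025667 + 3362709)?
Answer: 11636645549592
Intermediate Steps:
(4919159 + 3784117)*(-2025667 + 3362709) = 8703276*1337042 = 11636645549592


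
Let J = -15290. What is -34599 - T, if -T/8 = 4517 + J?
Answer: -120783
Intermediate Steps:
T = 86184 (T = -8*(4517 - 15290) = -8*(-10773) = 86184)
-34599 - T = -34599 - 1*86184 = -34599 - 86184 = -120783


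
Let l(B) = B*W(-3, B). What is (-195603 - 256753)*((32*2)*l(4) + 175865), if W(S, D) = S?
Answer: -79206178532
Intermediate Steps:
l(B) = -3*B (l(B) = B*(-3) = -3*B)
(-195603 - 256753)*((32*2)*l(4) + 175865) = (-195603 - 256753)*((32*2)*(-3*4) + 175865) = -452356*(64*(-12) + 175865) = -452356*(-768 + 175865) = -452356*175097 = -79206178532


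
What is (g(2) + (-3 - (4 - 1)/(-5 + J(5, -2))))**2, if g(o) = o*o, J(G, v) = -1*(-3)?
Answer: 25/4 ≈ 6.2500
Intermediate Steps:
J(G, v) = 3
g(o) = o**2
(g(2) + (-3 - (4 - 1)/(-5 + J(5, -2))))**2 = (2**2 + (-3 - (4 - 1)/(-5 + 3)))**2 = (4 + (-3 - 3/(-2)))**2 = (4 + (-3 - 3*(-1)/2))**2 = (4 + (-3 - 1*(-3/2)))**2 = (4 + (-3 + 3/2))**2 = (4 - 3/2)**2 = (5/2)**2 = 25/4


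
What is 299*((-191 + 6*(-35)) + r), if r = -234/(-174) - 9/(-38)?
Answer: -131607541/1102 ≈ -1.1943e+5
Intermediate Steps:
r = 1743/1102 (r = -234*(-1/174) - 9*(-1/38) = 39/29 + 9/38 = 1743/1102 ≈ 1.5817)
299*((-191 + 6*(-35)) + r) = 299*((-191 + 6*(-35)) + 1743/1102) = 299*((-191 - 210) + 1743/1102) = 299*(-401 + 1743/1102) = 299*(-440159/1102) = -131607541/1102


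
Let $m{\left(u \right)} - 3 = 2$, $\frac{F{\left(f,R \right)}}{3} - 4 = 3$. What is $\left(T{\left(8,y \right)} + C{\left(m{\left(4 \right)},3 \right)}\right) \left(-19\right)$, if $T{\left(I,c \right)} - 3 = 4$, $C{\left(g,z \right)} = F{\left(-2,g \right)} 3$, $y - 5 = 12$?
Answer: $-1330$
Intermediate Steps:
$y = 17$ ($y = 5 + 12 = 17$)
$F{\left(f,R \right)} = 21$ ($F{\left(f,R \right)} = 12 + 3 \cdot 3 = 12 + 9 = 21$)
$m{\left(u \right)} = 5$ ($m{\left(u \right)} = 3 + 2 = 5$)
$C{\left(g,z \right)} = 63$ ($C{\left(g,z \right)} = 21 \cdot 3 = 63$)
$T{\left(I,c \right)} = 7$ ($T{\left(I,c \right)} = 3 + 4 = 7$)
$\left(T{\left(8,y \right)} + C{\left(m{\left(4 \right)},3 \right)}\right) \left(-19\right) = \left(7 + 63\right) \left(-19\right) = 70 \left(-19\right) = -1330$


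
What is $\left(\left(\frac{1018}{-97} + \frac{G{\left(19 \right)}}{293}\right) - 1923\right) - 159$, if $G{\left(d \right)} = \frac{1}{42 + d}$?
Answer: $- \frac{3627718459}{1733681} \approx -2092.5$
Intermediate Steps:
$\left(\left(\frac{1018}{-97} + \frac{G{\left(19 \right)}}{293}\right) - 1923\right) - 159 = \left(\left(\frac{1018}{-97} + \frac{1}{\left(42 + 19\right) 293}\right) - 1923\right) - 159 = \left(\left(1018 \left(- \frac{1}{97}\right) + \frac{1}{61} \cdot \frac{1}{293}\right) - 1923\right) - 159 = \left(\left(- \frac{1018}{97} + \frac{1}{61} \cdot \frac{1}{293}\right) - 1923\right) - 159 = \left(\left(- \frac{1018}{97} + \frac{1}{17873}\right) - 1923\right) - 159 = \left(- \frac{18194617}{1733681} - 1923\right) - 159 = - \frac{3352063180}{1733681} - 159 = - \frac{3627718459}{1733681}$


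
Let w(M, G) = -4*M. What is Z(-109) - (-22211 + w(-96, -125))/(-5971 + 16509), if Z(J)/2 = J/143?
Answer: 74907/136994 ≈ 0.54679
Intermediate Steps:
Z(J) = 2*J/143 (Z(J) = 2*(J/143) = 2*J/143)
Z(-109) - (-22211 + w(-96, -125))/(-5971 + 16509) = (2/143)*(-109) - (-22211 - 4*(-96))/(-5971 + 16509) = -218/143 - (-22211 + 384)/10538 = -218/143 - (-21827)/10538 = -218/143 - 1*(-21827/10538) = -218/143 + 21827/10538 = 74907/136994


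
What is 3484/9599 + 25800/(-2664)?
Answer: -9932201/1065489 ≈ -9.3217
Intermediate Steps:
3484/9599 + 25800/(-2664) = 3484*(1/9599) + 25800*(-1/2664) = 3484/9599 - 1075/111 = -9932201/1065489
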